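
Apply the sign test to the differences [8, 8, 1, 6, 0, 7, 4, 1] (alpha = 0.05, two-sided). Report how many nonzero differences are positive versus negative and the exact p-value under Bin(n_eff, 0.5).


Step 1: Discard zero differences. Original n = 8; n_eff = number of nonzero differences = 7.
Nonzero differences (with sign): +8, +8, +1, +6, +7, +4, +1
Step 2: Count signs: positive = 7, negative = 0.
Step 3: Under H0: P(positive) = 0.5, so the number of positives S ~ Bin(7, 0.5).
Step 4: Two-sided exact p-value = sum of Bin(7,0.5) probabilities at or below the observed probability = 0.015625.
Step 5: alpha = 0.05. reject H0.

n_eff = 7, pos = 7, neg = 0, p = 0.015625, reject H0.


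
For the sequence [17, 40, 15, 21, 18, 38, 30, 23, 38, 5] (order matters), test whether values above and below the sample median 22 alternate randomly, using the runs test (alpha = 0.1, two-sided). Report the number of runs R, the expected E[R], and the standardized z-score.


Step 1: Compute median = 22; label A = above, B = below.
Labels in order: BABBBAAAAB  (n_A = 5, n_B = 5)
Step 2: Count runs R = 5.
Step 3: Under H0 (random ordering), E[R] = 2*n_A*n_B/(n_A+n_B) + 1 = 2*5*5/10 + 1 = 6.0000.
        Var[R] = 2*n_A*n_B*(2*n_A*n_B - n_A - n_B) / ((n_A+n_B)^2 * (n_A+n_B-1)) = 2000/900 = 2.2222.
        SD[R] = 1.4907.
Step 4: Continuity-corrected z = (R + 0.5 - E[R]) / SD[R] = (5 + 0.5 - 6.0000) / 1.4907 = -0.3354.
Step 5: Two-sided p-value via normal approximation = 2*(1 - Phi(|z|)) = 0.737316.
Step 6: alpha = 0.1. fail to reject H0.

R = 5, z = -0.3354, p = 0.737316, fail to reject H0.


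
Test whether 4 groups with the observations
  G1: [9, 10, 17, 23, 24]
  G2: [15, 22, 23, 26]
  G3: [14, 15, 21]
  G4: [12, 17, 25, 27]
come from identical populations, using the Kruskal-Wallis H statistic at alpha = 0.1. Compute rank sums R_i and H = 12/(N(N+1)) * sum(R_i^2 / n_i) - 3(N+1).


Step 1: Combine all N = 16 observations and assign midranks.
sorted (value, group, rank): (9,G1,1), (10,G1,2), (12,G4,3), (14,G3,4), (15,G2,5.5), (15,G3,5.5), (17,G1,7.5), (17,G4,7.5), (21,G3,9), (22,G2,10), (23,G1,11.5), (23,G2,11.5), (24,G1,13), (25,G4,14), (26,G2,15), (27,G4,16)
Step 2: Sum ranks within each group.
R_1 = 35 (n_1 = 5)
R_2 = 42 (n_2 = 4)
R_3 = 18.5 (n_3 = 3)
R_4 = 40.5 (n_4 = 4)
Step 3: H = 12/(N(N+1)) * sum(R_i^2/n_i) - 3(N+1)
     = 12/(16*17) * (35^2/5 + 42^2/4 + 18.5^2/3 + 40.5^2/4) - 3*17
     = 0.044118 * 1210.15 - 51
     = 2.388787.
Step 4: Ties present; correction factor C = 1 - 18/(16^3 - 16) = 0.995588. Corrected H = 2.388787 / 0.995588 = 2.399372.
Step 5: Under H0, H ~ chi^2(3); p-value = 0.493751.
Step 6: alpha = 0.1. fail to reject H0.

H = 2.3994, df = 3, p = 0.493751, fail to reject H0.


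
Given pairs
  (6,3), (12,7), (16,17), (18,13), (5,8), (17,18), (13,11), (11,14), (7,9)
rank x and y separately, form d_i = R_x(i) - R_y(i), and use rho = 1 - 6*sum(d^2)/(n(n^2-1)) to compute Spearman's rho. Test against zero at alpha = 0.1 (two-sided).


Step 1: Rank x and y separately (midranks; no ties here).
rank(x): 6->2, 12->5, 16->7, 18->9, 5->1, 17->8, 13->6, 11->4, 7->3
rank(y): 3->1, 7->2, 17->8, 13->6, 8->3, 18->9, 11->5, 14->7, 9->4
Step 2: d_i = R_x(i) - R_y(i); compute d_i^2.
  (2-1)^2=1, (5-2)^2=9, (7-8)^2=1, (9-6)^2=9, (1-3)^2=4, (8-9)^2=1, (6-5)^2=1, (4-7)^2=9, (3-4)^2=1
sum(d^2) = 36.
Step 3: rho = 1 - 6*36 / (9*(9^2 - 1)) = 1 - 216/720 = 0.700000.
Step 4: Under H0, t = rho * sqrt((n-2)/(1-rho^2)) = 2.5934 ~ t(7).
Step 5: Two-sided p-value from the t-distribution with 7 df = 0.035770.
Step 6: alpha = 0.1. reject H0.

rho = 0.7000, p = 0.035770, reject H0 at alpha = 0.1.


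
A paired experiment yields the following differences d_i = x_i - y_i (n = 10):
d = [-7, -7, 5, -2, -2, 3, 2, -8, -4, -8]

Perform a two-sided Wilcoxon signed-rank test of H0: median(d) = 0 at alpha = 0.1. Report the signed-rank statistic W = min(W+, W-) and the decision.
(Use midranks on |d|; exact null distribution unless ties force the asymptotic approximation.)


Step 1: Drop any zero differences (none here) and take |d_i|.
|d| = [7, 7, 5, 2, 2, 3, 2, 8, 4, 8]
Step 2: Midrank |d_i| (ties get averaged ranks).
ranks: |7|->7.5, |7|->7.5, |5|->6, |2|->2, |2|->2, |3|->4, |2|->2, |8|->9.5, |4|->5, |8|->9.5
Step 3: Attach original signs; sum ranks with positive sign and with negative sign.
W+ = 6 + 4 + 2 = 12
W- = 7.5 + 7.5 + 2 + 2 + 9.5 + 5 + 9.5 = 43
(Check: W+ + W- = 55 should equal n(n+1)/2 = 55.)
Step 4: Test statistic W = min(W+, W-) = 12.
Step 5: Ties in |d|, so use the tie-corrected normal approximation.
        E[W] = n(n+1)/4 = 10*11/4 = 27.5.
        Tie groups: |d|=2 (t=3), |d|=7 (t=2), |d|=8 (t=2); sum(t^3 - t) = 36.
        Var[W] = n(n+1)(2n+1)/24 - sum(t^3-t)/48 = 2310/24 - 36/48 = 95.5.
        z = (W - E[W]) / sqrt(Var[W]) = (12 - 27.5) / 9.7724 = -1.5861.
        Two-sided p = 2*Phi(z) = 0.112717.
Step 6: alpha = 0.1. fail to reject H0.

W+ = 12, W- = 43, W = min = 12, p = 0.112717, fail to reject H0.


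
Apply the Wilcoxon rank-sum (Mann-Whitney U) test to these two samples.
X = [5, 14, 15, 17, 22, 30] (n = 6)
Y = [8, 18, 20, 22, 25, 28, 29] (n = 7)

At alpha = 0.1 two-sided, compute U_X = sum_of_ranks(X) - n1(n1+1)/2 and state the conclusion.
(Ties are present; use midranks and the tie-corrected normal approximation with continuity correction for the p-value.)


Step 1: Combine and sort all 13 observations; assign midranks.
sorted (value, group): (5,X), (8,Y), (14,X), (15,X), (17,X), (18,Y), (20,Y), (22,X), (22,Y), (25,Y), (28,Y), (29,Y), (30,X)
ranks: 5->1, 8->2, 14->3, 15->4, 17->5, 18->6, 20->7, 22->8.5, 22->8.5, 25->10, 28->11, 29->12, 30->13
Step 2: Rank sum for X: R1 = 1 + 3 + 4 + 5 + 8.5 + 13 = 34.5.
Step 3: U_X = R1 - n1(n1+1)/2 = 34.5 - 6*7/2 = 34.5 - 21 = 13.5.
       U_Y = n1*n2 - U_X = 42 - 13.5 = 28.5.
Step 4: Ties are present, so use the tie-corrected normal approximation (with continuity correction) for the p-value.
Step 5: p-value = 0.316645; compare to alpha = 0.1. fail to reject H0.

U_X = 13.5, p = 0.316645, fail to reject H0 at alpha = 0.1.


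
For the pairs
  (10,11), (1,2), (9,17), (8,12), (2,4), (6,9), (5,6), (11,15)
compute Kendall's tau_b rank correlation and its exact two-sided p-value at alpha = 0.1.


Step 1: Enumerate the 28 unordered pairs (i,j) with i<j and classify each by sign(x_j-x_i) * sign(y_j-y_i).
  (1,2):dx=-9,dy=-9->C; (1,3):dx=-1,dy=+6->D; (1,4):dx=-2,dy=+1->D; (1,5):dx=-8,dy=-7->C
  (1,6):dx=-4,dy=-2->C; (1,7):dx=-5,dy=-5->C; (1,8):dx=+1,dy=+4->C; (2,3):dx=+8,dy=+15->C
  (2,4):dx=+7,dy=+10->C; (2,5):dx=+1,dy=+2->C; (2,6):dx=+5,dy=+7->C; (2,7):dx=+4,dy=+4->C
  (2,8):dx=+10,dy=+13->C; (3,4):dx=-1,dy=-5->C; (3,5):dx=-7,dy=-13->C; (3,6):dx=-3,dy=-8->C
  (3,7):dx=-4,dy=-11->C; (3,8):dx=+2,dy=-2->D; (4,5):dx=-6,dy=-8->C; (4,6):dx=-2,dy=-3->C
  (4,7):dx=-3,dy=-6->C; (4,8):dx=+3,dy=+3->C; (5,6):dx=+4,dy=+5->C; (5,7):dx=+3,dy=+2->C
  (5,8):dx=+9,dy=+11->C; (6,7):dx=-1,dy=-3->C; (6,8):dx=+5,dy=+6->C; (7,8):dx=+6,dy=+9->C
Step 2: C = 25, D = 3, total pairs = 28.
Step 3: tau = (C - D)/(n(n-1)/2) = (25 - 3)/28 = 0.785714.
Step 4: Exact two-sided p-value (enumerate n! = 40320 permutations of y under H0): p = 0.005506.
Step 5: alpha = 0.1. reject H0.

tau_b = 0.7857 (C=25, D=3), p = 0.005506, reject H0.


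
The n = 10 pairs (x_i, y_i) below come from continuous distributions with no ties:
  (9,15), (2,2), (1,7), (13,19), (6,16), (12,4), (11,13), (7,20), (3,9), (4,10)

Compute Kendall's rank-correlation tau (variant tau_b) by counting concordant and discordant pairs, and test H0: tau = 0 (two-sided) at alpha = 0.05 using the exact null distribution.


Step 1: Enumerate the 45 unordered pairs (i,j) with i<j and classify each by sign(x_j-x_i) * sign(y_j-y_i).
  (1,2):dx=-7,dy=-13->C; (1,3):dx=-8,dy=-8->C; (1,4):dx=+4,dy=+4->C; (1,5):dx=-3,dy=+1->D
  (1,6):dx=+3,dy=-11->D; (1,7):dx=+2,dy=-2->D; (1,8):dx=-2,dy=+5->D; (1,9):dx=-6,dy=-6->C
  (1,10):dx=-5,dy=-5->C; (2,3):dx=-1,dy=+5->D; (2,4):dx=+11,dy=+17->C; (2,5):dx=+4,dy=+14->C
  (2,6):dx=+10,dy=+2->C; (2,7):dx=+9,dy=+11->C; (2,8):dx=+5,dy=+18->C; (2,9):dx=+1,dy=+7->C
  (2,10):dx=+2,dy=+8->C; (3,4):dx=+12,dy=+12->C; (3,5):dx=+5,dy=+9->C; (3,6):dx=+11,dy=-3->D
  (3,7):dx=+10,dy=+6->C; (3,8):dx=+6,dy=+13->C; (3,9):dx=+2,dy=+2->C; (3,10):dx=+3,dy=+3->C
  (4,5):dx=-7,dy=-3->C; (4,6):dx=-1,dy=-15->C; (4,7):dx=-2,dy=-6->C; (4,8):dx=-6,dy=+1->D
  (4,9):dx=-10,dy=-10->C; (4,10):dx=-9,dy=-9->C; (5,6):dx=+6,dy=-12->D; (5,7):dx=+5,dy=-3->D
  (5,8):dx=+1,dy=+4->C; (5,9):dx=-3,dy=-7->C; (5,10):dx=-2,dy=-6->C; (6,7):dx=-1,dy=+9->D
  (6,8):dx=-5,dy=+16->D; (6,9):dx=-9,dy=+5->D; (6,10):dx=-8,dy=+6->D; (7,8):dx=-4,dy=+7->D
  (7,9):dx=-8,dy=-4->C; (7,10):dx=-7,dy=-3->C; (8,9):dx=-4,dy=-11->C; (8,10):dx=-3,dy=-10->C
  (9,10):dx=+1,dy=+1->C
Step 2: C = 31, D = 14, total pairs = 45.
Step 3: tau = (C - D)/(n(n-1)/2) = (31 - 14)/45 = 0.377778.
Step 4: Exact two-sided p-value (enumerate n! = 3628800 permutations of y under H0): p = 0.155742.
Step 5: alpha = 0.05. fail to reject H0.

tau_b = 0.3778 (C=31, D=14), p = 0.155742, fail to reject H0.


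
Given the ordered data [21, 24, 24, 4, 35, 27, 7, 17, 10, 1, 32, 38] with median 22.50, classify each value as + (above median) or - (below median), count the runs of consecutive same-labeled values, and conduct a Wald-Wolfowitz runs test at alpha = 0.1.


Step 1: Compute median = 22.50; label A = above, B = below.
Labels in order: BAABAABBBBAA  (n_A = 6, n_B = 6)
Step 2: Count runs R = 6.
Step 3: Under H0 (random ordering), E[R] = 2*n_A*n_B/(n_A+n_B) + 1 = 2*6*6/12 + 1 = 7.0000.
        Var[R] = 2*n_A*n_B*(2*n_A*n_B - n_A - n_B) / ((n_A+n_B)^2 * (n_A+n_B-1)) = 4320/1584 = 2.7273.
        SD[R] = 1.6514.
Step 4: Continuity-corrected z = (R + 0.5 - E[R]) / SD[R] = (6 + 0.5 - 7.0000) / 1.6514 = -0.3028.
Step 5: Two-sided p-value via normal approximation = 2*(1 - Phi(|z|)) = 0.762069.
Step 6: alpha = 0.1. fail to reject H0.

R = 6, z = -0.3028, p = 0.762069, fail to reject H0.


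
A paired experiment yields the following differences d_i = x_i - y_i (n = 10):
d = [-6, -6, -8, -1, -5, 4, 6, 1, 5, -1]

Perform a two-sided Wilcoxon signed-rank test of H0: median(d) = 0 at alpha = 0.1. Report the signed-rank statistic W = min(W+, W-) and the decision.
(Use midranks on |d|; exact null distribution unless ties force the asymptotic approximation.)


Step 1: Drop any zero differences (none here) and take |d_i|.
|d| = [6, 6, 8, 1, 5, 4, 6, 1, 5, 1]
Step 2: Midrank |d_i| (ties get averaged ranks).
ranks: |6|->8, |6|->8, |8|->10, |1|->2, |5|->5.5, |4|->4, |6|->8, |1|->2, |5|->5.5, |1|->2
Step 3: Attach original signs; sum ranks with positive sign and with negative sign.
W+ = 4 + 8 + 2 + 5.5 = 19.5
W- = 8 + 8 + 10 + 2 + 5.5 + 2 = 35.5
(Check: W+ + W- = 55 should equal n(n+1)/2 = 55.)
Step 4: Test statistic W = min(W+, W-) = 19.5.
Step 5: Ties in |d|, so use the tie-corrected normal approximation.
        E[W] = n(n+1)/4 = 10*11/4 = 27.5.
        Tie groups: |d|=1 (t=3), |d|=5 (t=2), |d|=6 (t=3); sum(t^3 - t) = 54.
        Var[W] = n(n+1)(2n+1)/24 - sum(t^3-t)/48 = 2310/24 - 54/48 = 95.125.
        z = (W - E[W]) / sqrt(Var[W]) = (19.5 - 27.5) / 9.7532 = -0.8202.
        Two-sided p = 2*Phi(z) = 0.412077.
Step 6: alpha = 0.1. fail to reject H0.

W+ = 19.5, W- = 35.5, W = min = 19.5, p = 0.412077, fail to reject H0.


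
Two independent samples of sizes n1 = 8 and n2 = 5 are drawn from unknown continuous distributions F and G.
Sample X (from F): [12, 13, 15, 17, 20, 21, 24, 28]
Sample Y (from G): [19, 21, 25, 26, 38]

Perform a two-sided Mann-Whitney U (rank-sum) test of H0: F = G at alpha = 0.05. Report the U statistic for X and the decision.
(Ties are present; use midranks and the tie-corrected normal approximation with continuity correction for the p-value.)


Step 1: Combine and sort all 13 observations; assign midranks.
sorted (value, group): (12,X), (13,X), (15,X), (17,X), (19,Y), (20,X), (21,X), (21,Y), (24,X), (25,Y), (26,Y), (28,X), (38,Y)
ranks: 12->1, 13->2, 15->3, 17->4, 19->5, 20->6, 21->7.5, 21->7.5, 24->9, 25->10, 26->11, 28->12, 38->13
Step 2: Rank sum for X: R1 = 1 + 2 + 3 + 4 + 6 + 7.5 + 9 + 12 = 44.5.
Step 3: U_X = R1 - n1(n1+1)/2 = 44.5 - 8*9/2 = 44.5 - 36 = 8.5.
       U_Y = n1*n2 - U_X = 40 - 8.5 = 31.5.
Step 4: Ties are present, so use the tie-corrected normal approximation (with continuity correction) for the p-value.
Step 5: p-value = 0.106864; compare to alpha = 0.05. fail to reject H0.

U_X = 8.5, p = 0.106864, fail to reject H0 at alpha = 0.05.


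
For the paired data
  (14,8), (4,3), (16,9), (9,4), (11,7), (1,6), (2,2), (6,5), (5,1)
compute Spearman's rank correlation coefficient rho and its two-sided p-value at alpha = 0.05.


Step 1: Rank x and y separately (midranks; no ties here).
rank(x): 14->8, 4->3, 16->9, 9->6, 11->7, 1->1, 2->2, 6->5, 5->4
rank(y): 8->8, 3->3, 9->9, 4->4, 7->7, 6->6, 2->2, 5->5, 1->1
Step 2: d_i = R_x(i) - R_y(i); compute d_i^2.
  (8-8)^2=0, (3-3)^2=0, (9-9)^2=0, (6-4)^2=4, (7-7)^2=0, (1-6)^2=25, (2-2)^2=0, (5-5)^2=0, (4-1)^2=9
sum(d^2) = 38.
Step 3: rho = 1 - 6*38 / (9*(9^2 - 1)) = 1 - 228/720 = 0.683333.
Step 4: Under H0, t = rho * sqrt((n-2)/(1-rho^2)) = 2.4763 ~ t(7).
Step 5: Two-sided p-value from the t-distribution with 7 df = 0.042442.
Step 6: alpha = 0.05. reject H0.

rho = 0.6833, p = 0.042442, reject H0 at alpha = 0.05.


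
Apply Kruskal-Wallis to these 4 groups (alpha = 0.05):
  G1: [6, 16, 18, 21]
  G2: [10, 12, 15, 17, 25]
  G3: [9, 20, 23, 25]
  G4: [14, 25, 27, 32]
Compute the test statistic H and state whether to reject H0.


Step 1: Combine all N = 17 observations and assign midranks.
sorted (value, group, rank): (6,G1,1), (9,G3,2), (10,G2,3), (12,G2,4), (14,G4,5), (15,G2,6), (16,G1,7), (17,G2,8), (18,G1,9), (20,G3,10), (21,G1,11), (23,G3,12), (25,G2,14), (25,G3,14), (25,G4,14), (27,G4,16), (32,G4,17)
Step 2: Sum ranks within each group.
R_1 = 28 (n_1 = 4)
R_2 = 35 (n_2 = 5)
R_3 = 38 (n_3 = 4)
R_4 = 52 (n_4 = 4)
Step 3: H = 12/(N(N+1)) * sum(R_i^2/n_i) - 3(N+1)
     = 12/(17*18) * (28^2/4 + 35^2/5 + 38^2/4 + 52^2/4) - 3*18
     = 0.039216 * 1478 - 54
     = 3.960784.
Step 4: Ties present; correction factor C = 1 - 24/(17^3 - 17) = 0.995098. Corrected H = 3.960784 / 0.995098 = 3.980296.
Step 5: Under H0, H ~ chi^2(3); p-value = 0.263600.
Step 6: alpha = 0.05. fail to reject H0.

H = 3.9803, df = 3, p = 0.263600, fail to reject H0.


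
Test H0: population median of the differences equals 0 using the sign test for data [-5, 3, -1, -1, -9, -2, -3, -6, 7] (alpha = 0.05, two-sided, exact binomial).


Step 1: Discard zero differences. Original n = 9; n_eff = number of nonzero differences = 9.
Nonzero differences (with sign): -5, +3, -1, -1, -9, -2, -3, -6, +7
Step 2: Count signs: positive = 2, negative = 7.
Step 3: Under H0: P(positive) = 0.5, so the number of positives S ~ Bin(9, 0.5).
Step 4: Two-sided exact p-value = sum of Bin(9,0.5) probabilities at or below the observed probability = 0.179688.
Step 5: alpha = 0.05. fail to reject H0.

n_eff = 9, pos = 2, neg = 7, p = 0.179688, fail to reject H0.


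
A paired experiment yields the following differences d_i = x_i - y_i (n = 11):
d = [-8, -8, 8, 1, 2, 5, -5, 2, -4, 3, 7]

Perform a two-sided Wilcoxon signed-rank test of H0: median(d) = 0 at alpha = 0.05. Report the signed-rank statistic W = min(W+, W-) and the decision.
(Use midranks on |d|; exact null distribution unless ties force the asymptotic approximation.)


Step 1: Drop any zero differences (none here) and take |d_i|.
|d| = [8, 8, 8, 1, 2, 5, 5, 2, 4, 3, 7]
Step 2: Midrank |d_i| (ties get averaged ranks).
ranks: |8|->10, |8|->10, |8|->10, |1|->1, |2|->2.5, |5|->6.5, |5|->6.5, |2|->2.5, |4|->5, |3|->4, |7|->8
Step 3: Attach original signs; sum ranks with positive sign and with negative sign.
W+ = 10 + 1 + 2.5 + 6.5 + 2.5 + 4 + 8 = 34.5
W- = 10 + 10 + 6.5 + 5 = 31.5
(Check: W+ + W- = 66 should equal n(n+1)/2 = 66.)
Step 4: Test statistic W = min(W+, W-) = 31.5.
Step 5: Ties in |d|, so use the tie-corrected normal approximation.
        E[W] = n(n+1)/4 = 11*12/4 = 33.
        Tie groups: |d|=2 (t=2), |d|=5 (t=2), |d|=8 (t=3); sum(t^3 - t) = 36.
        Var[W] = n(n+1)(2n+1)/24 - sum(t^3-t)/48 = 3036/24 - 36/48 = 125.75.
        z = (W - E[W]) / sqrt(Var[W]) = (31.5 - 33) / 11.2138 = -0.1338.
        Two-sided p = 2*Phi(z) = 0.893590.
Step 6: alpha = 0.05. fail to reject H0.

W+ = 34.5, W- = 31.5, W = min = 31.5, p = 0.893590, fail to reject H0.


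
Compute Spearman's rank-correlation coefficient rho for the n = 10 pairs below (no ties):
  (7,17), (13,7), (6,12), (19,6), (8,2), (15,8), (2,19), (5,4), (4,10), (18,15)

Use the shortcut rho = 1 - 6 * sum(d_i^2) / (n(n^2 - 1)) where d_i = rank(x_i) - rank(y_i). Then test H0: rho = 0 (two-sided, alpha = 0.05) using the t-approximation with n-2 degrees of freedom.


Step 1: Rank x and y separately (midranks; no ties here).
rank(x): 7->5, 13->7, 6->4, 19->10, 8->6, 15->8, 2->1, 5->3, 4->2, 18->9
rank(y): 17->9, 7->4, 12->7, 6->3, 2->1, 8->5, 19->10, 4->2, 10->6, 15->8
Step 2: d_i = R_x(i) - R_y(i); compute d_i^2.
  (5-9)^2=16, (7-4)^2=9, (4-7)^2=9, (10-3)^2=49, (6-1)^2=25, (8-5)^2=9, (1-10)^2=81, (3-2)^2=1, (2-6)^2=16, (9-8)^2=1
sum(d^2) = 216.
Step 3: rho = 1 - 6*216 / (10*(10^2 - 1)) = 1 - 1296/990 = -0.309091.
Step 4: Under H0, t = rho * sqrt((n-2)/(1-rho^2)) = -0.9193 ~ t(8).
Step 5: Two-sided p-value from the t-distribution with 8 df = 0.384841.
Step 6: alpha = 0.05. fail to reject H0.

rho = -0.3091, p = 0.384841, fail to reject H0 at alpha = 0.05.


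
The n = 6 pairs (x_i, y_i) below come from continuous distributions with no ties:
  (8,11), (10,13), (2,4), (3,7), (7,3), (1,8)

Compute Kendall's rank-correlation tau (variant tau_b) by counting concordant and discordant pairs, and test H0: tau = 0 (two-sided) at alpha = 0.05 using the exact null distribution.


Step 1: Enumerate the 15 unordered pairs (i,j) with i<j and classify each by sign(x_j-x_i) * sign(y_j-y_i).
  (1,2):dx=+2,dy=+2->C; (1,3):dx=-6,dy=-7->C; (1,4):dx=-5,dy=-4->C; (1,5):dx=-1,dy=-8->C
  (1,6):dx=-7,dy=-3->C; (2,3):dx=-8,dy=-9->C; (2,4):dx=-7,dy=-6->C; (2,5):dx=-3,dy=-10->C
  (2,6):dx=-9,dy=-5->C; (3,4):dx=+1,dy=+3->C; (3,5):dx=+5,dy=-1->D; (3,6):dx=-1,dy=+4->D
  (4,5):dx=+4,dy=-4->D; (4,6):dx=-2,dy=+1->D; (5,6):dx=-6,dy=+5->D
Step 2: C = 10, D = 5, total pairs = 15.
Step 3: tau = (C - D)/(n(n-1)/2) = (10 - 5)/15 = 0.333333.
Step 4: Exact two-sided p-value (enumerate n! = 720 permutations of y under H0): p = 0.469444.
Step 5: alpha = 0.05. fail to reject H0.

tau_b = 0.3333 (C=10, D=5), p = 0.469444, fail to reject H0.


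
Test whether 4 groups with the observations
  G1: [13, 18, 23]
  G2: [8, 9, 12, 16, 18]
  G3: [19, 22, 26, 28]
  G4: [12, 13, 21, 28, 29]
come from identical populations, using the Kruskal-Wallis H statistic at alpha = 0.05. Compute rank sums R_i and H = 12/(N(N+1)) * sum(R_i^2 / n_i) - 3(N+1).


Step 1: Combine all N = 17 observations and assign midranks.
sorted (value, group, rank): (8,G2,1), (9,G2,2), (12,G2,3.5), (12,G4,3.5), (13,G1,5.5), (13,G4,5.5), (16,G2,7), (18,G1,8.5), (18,G2,8.5), (19,G3,10), (21,G4,11), (22,G3,12), (23,G1,13), (26,G3,14), (28,G3,15.5), (28,G4,15.5), (29,G4,17)
Step 2: Sum ranks within each group.
R_1 = 27 (n_1 = 3)
R_2 = 22 (n_2 = 5)
R_3 = 51.5 (n_3 = 4)
R_4 = 52.5 (n_4 = 5)
Step 3: H = 12/(N(N+1)) * sum(R_i^2/n_i) - 3(N+1)
     = 12/(17*18) * (27^2/3 + 22^2/5 + 51.5^2/4 + 52.5^2/5) - 3*18
     = 0.039216 * 1554.11 - 54
     = 6.945588.
Step 4: Ties present; correction factor C = 1 - 24/(17^3 - 17) = 0.995098. Corrected H = 6.945588 / 0.995098 = 6.979803.
Step 5: Under H0, H ~ chi^2(3); p-value = 0.072544.
Step 6: alpha = 0.05. fail to reject H0.

H = 6.9798, df = 3, p = 0.072544, fail to reject H0.


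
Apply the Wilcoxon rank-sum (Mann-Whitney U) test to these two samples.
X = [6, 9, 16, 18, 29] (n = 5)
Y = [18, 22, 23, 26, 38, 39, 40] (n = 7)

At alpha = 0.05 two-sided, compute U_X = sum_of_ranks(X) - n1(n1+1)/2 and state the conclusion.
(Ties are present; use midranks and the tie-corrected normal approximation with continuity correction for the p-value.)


Step 1: Combine and sort all 12 observations; assign midranks.
sorted (value, group): (6,X), (9,X), (16,X), (18,X), (18,Y), (22,Y), (23,Y), (26,Y), (29,X), (38,Y), (39,Y), (40,Y)
ranks: 6->1, 9->2, 16->3, 18->4.5, 18->4.5, 22->6, 23->7, 26->8, 29->9, 38->10, 39->11, 40->12
Step 2: Rank sum for X: R1 = 1 + 2 + 3 + 4.5 + 9 = 19.5.
Step 3: U_X = R1 - n1(n1+1)/2 = 19.5 - 5*6/2 = 19.5 - 15 = 4.5.
       U_Y = n1*n2 - U_X = 35 - 4.5 = 30.5.
Step 4: Ties are present, so use the tie-corrected normal approximation (with continuity correction) for the p-value.
Step 5: p-value = 0.041997; compare to alpha = 0.05. reject H0.

U_X = 4.5, p = 0.041997, reject H0 at alpha = 0.05.


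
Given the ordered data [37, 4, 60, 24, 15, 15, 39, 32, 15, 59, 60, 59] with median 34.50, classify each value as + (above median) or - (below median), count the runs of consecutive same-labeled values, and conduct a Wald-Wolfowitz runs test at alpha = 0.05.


Step 1: Compute median = 34.50; label A = above, B = below.
Labels in order: ABABBBABBAAA  (n_A = 6, n_B = 6)
Step 2: Count runs R = 7.
Step 3: Under H0 (random ordering), E[R] = 2*n_A*n_B/(n_A+n_B) + 1 = 2*6*6/12 + 1 = 7.0000.
        Var[R] = 2*n_A*n_B*(2*n_A*n_B - n_A - n_B) / ((n_A+n_B)^2 * (n_A+n_B-1)) = 4320/1584 = 2.7273.
        SD[R] = 1.6514.
Step 4: R = E[R], so z = 0 with no continuity correction.
Step 5: Two-sided p-value via normal approximation = 2*(1 - Phi(|z|)) = 1.000000.
Step 6: alpha = 0.05. fail to reject H0.

R = 7, z = 0.0000, p = 1.000000, fail to reject H0.


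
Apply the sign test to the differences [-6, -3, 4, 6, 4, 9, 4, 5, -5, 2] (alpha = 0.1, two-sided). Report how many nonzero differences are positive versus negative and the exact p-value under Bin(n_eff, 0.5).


Step 1: Discard zero differences. Original n = 10; n_eff = number of nonzero differences = 10.
Nonzero differences (with sign): -6, -3, +4, +6, +4, +9, +4, +5, -5, +2
Step 2: Count signs: positive = 7, negative = 3.
Step 3: Under H0: P(positive) = 0.5, so the number of positives S ~ Bin(10, 0.5).
Step 4: Two-sided exact p-value = sum of Bin(10,0.5) probabilities at or below the observed probability = 0.343750.
Step 5: alpha = 0.1. fail to reject H0.

n_eff = 10, pos = 7, neg = 3, p = 0.343750, fail to reject H0.


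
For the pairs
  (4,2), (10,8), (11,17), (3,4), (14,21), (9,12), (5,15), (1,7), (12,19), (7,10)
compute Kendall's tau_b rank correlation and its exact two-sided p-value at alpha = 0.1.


Step 1: Enumerate the 45 unordered pairs (i,j) with i<j and classify each by sign(x_j-x_i) * sign(y_j-y_i).
  (1,2):dx=+6,dy=+6->C; (1,3):dx=+7,dy=+15->C; (1,4):dx=-1,dy=+2->D; (1,5):dx=+10,dy=+19->C
  (1,6):dx=+5,dy=+10->C; (1,7):dx=+1,dy=+13->C; (1,8):dx=-3,dy=+5->D; (1,9):dx=+8,dy=+17->C
  (1,10):dx=+3,dy=+8->C; (2,3):dx=+1,dy=+9->C; (2,4):dx=-7,dy=-4->C; (2,5):dx=+4,dy=+13->C
  (2,6):dx=-1,dy=+4->D; (2,7):dx=-5,dy=+7->D; (2,8):dx=-9,dy=-1->C; (2,9):dx=+2,dy=+11->C
  (2,10):dx=-3,dy=+2->D; (3,4):dx=-8,dy=-13->C; (3,5):dx=+3,dy=+4->C; (3,6):dx=-2,dy=-5->C
  (3,7):dx=-6,dy=-2->C; (3,8):dx=-10,dy=-10->C; (3,9):dx=+1,dy=+2->C; (3,10):dx=-4,dy=-7->C
  (4,5):dx=+11,dy=+17->C; (4,6):dx=+6,dy=+8->C; (4,7):dx=+2,dy=+11->C; (4,8):dx=-2,dy=+3->D
  (4,9):dx=+9,dy=+15->C; (4,10):dx=+4,dy=+6->C; (5,6):dx=-5,dy=-9->C; (5,7):dx=-9,dy=-6->C
  (5,8):dx=-13,dy=-14->C; (5,9):dx=-2,dy=-2->C; (5,10):dx=-7,dy=-11->C; (6,7):dx=-4,dy=+3->D
  (6,8):dx=-8,dy=-5->C; (6,9):dx=+3,dy=+7->C; (6,10):dx=-2,dy=-2->C; (7,8):dx=-4,dy=-8->C
  (7,9):dx=+7,dy=+4->C; (7,10):dx=+2,dy=-5->D; (8,9):dx=+11,dy=+12->C; (8,10):dx=+6,dy=+3->C
  (9,10):dx=-5,dy=-9->C
Step 2: C = 37, D = 8, total pairs = 45.
Step 3: tau = (C - D)/(n(n-1)/2) = (37 - 8)/45 = 0.644444.
Step 4: Exact two-sided p-value (enumerate n! = 3628800 permutations of y under H0): p = 0.009148.
Step 5: alpha = 0.1. reject H0.

tau_b = 0.6444 (C=37, D=8), p = 0.009148, reject H0.


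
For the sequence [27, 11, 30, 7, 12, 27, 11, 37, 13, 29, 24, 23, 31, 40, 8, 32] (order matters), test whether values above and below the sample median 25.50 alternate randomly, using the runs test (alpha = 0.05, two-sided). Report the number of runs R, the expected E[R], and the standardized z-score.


Step 1: Compute median = 25.50; label A = above, B = below.
Labels in order: ABABBABABABBAABA  (n_A = 8, n_B = 8)
Step 2: Count runs R = 13.
Step 3: Under H0 (random ordering), E[R] = 2*n_A*n_B/(n_A+n_B) + 1 = 2*8*8/16 + 1 = 9.0000.
        Var[R] = 2*n_A*n_B*(2*n_A*n_B - n_A - n_B) / ((n_A+n_B)^2 * (n_A+n_B-1)) = 14336/3840 = 3.7333.
        SD[R] = 1.9322.
Step 4: Continuity-corrected z = (R - 0.5 - E[R]) / SD[R] = (13 - 0.5 - 9.0000) / 1.9322 = 1.8114.
Step 5: Two-sided p-value via normal approximation = 2*(1 - Phi(|z|)) = 0.070076.
Step 6: alpha = 0.05. fail to reject H0.

R = 13, z = 1.8114, p = 0.070076, fail to reject H0.


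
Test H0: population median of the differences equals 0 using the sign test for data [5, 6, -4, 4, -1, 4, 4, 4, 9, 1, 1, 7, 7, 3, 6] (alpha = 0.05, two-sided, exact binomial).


Step 1: Discard zero differences. Original n = 15; n_eff = number of nonzero differences = 15.
Nonzero differences (with sign): +5, +6, -4, +4, -1, +4, +4, +4, +9, +1, +1, +7, +7, +3, +6
Step 2: Count signs: positive = 13, negative = 2.
Step 3: Under H0: P(positive) = 0.5, so the number of positives S ~ Bin(15, 0.5).
Step 4: Two-sided exact p-value = sum of Bin(15,0.5) probabilities at or below the observed probability = 0.007385.
Step 5: alpha = 0.05. reject H0.

n_eff = 15, pos = 13, neg = 2, p = 0.007385, reject H0.


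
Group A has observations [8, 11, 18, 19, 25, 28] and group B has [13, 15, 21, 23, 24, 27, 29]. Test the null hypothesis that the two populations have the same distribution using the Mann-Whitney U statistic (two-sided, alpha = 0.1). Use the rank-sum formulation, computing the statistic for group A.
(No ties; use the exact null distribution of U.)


Step 1: Combine and sort all 13 observations; assign midranks.
sorted (value, group): (8,X), (11,X), (13,Y), (15,Y), (18,X), (19,X), (21,Y), (23,Y), (24,Y), (25,X), (27,Y), (28,X), (29,Y)
ranks: 8->1, 11->2, 13->3, 15->4, 18->5, 19->6, 21->7, 23->8, 24->9, 25->10, 27->11, 28->12, 29->13
Step 2: Rank sum for X: R1 = 1 + 2 + 5 + 6 + 10 + 12 = 36.
Step 3: U_X = R1 - n1(n1+1)/2 = 36 - 6*7/2 = 36 - 21 = 15.
       U_Y = n1*n2 - U_X = 42 - 15 = 27.
Step 4: No ties, so the exact null distribution of U (based on enumerating the C(13,6) = 1716 equally likely rank assignments) gives the two-sided p-value.
Step 5: p-value = 0.445221; compare to alpha = 0.1. fail to reject H0.

U_X = 15, p = 0.445221, fail to reject H0 at alpha = 0.1.


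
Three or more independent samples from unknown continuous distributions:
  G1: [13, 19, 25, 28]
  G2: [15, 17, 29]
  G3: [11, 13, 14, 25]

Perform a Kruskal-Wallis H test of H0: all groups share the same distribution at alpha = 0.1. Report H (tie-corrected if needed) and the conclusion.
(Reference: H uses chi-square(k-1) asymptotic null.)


Step 1: Combine all N = 11 observations and assign midranks.
sorted (value, group, rank): (11,G3,1), (13,G1,2.5), (13,G3,2.5), (14,G3,4), (15,G2,5), (17,G2,6), (19,G1,7), (25,G1,8.5), (25,G3,8.5), (28,G1,10), (29,G2,11)
Step 2: Sum ranks within each group.
R_1 = 28 (n_1 = 4)
R_2 = 22 (n_2 = 3)
R_3 = 16 (n_3 = 4)
Step 3: H = 12/(N(N+1)) * sum(R_i^2/n_i) - 3(N+1)
     = 12/(11*12) * (28^2/4 + 22^2/3 + 16^2/4) - 3*12
     = 0.090909 * 421.333 - 36
     = 2.303030.
Step 4: Ties present; correction factor C = 1 - 12/(11^3 - 11) = 0.990909. Corrected H = 2.303030 / 0.990909 = 2.324159.
Step 5: Under H0, H ~ chi^2(2); p-value = 0.312835.
Step 6: alpha = 0.1. fail to reject H0.

H = 2.3242, df = 2, p = 0.312835, fail to reject H0.


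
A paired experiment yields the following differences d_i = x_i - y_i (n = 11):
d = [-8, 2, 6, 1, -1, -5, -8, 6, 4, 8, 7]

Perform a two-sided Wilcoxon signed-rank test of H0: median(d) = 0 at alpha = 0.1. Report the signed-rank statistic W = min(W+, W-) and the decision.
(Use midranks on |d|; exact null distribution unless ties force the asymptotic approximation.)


Step 1: Drop any zero differences (none here) and take |d_i|.
|d| = [8, 2, 6, 1, 1, 5, 8, 6, 4, 8, 7]
Step 2: Midrank |d_i| (ties get averaged ranks).
ranks: |8|->10, |2|->3, |6|->6.5, |1|->1.5, |1|->1.5, |5|->5, |8|->10, |6|->6.5, |4|->4, |8|->10, |7|->8
Step 3: Attach original signs; sum ranks with positive sign and with negative sign.
W+ = 3 + 6.5 + 1.5 + 6.5 + 4 + 10 + 8 = 39.5
W- = 10 + 1.5 + 5 + 10 = 26.5
(Check: W+ + W- = 66 should equal n(n+1)/2 = 66.)
Step 4: Test statistic W = min(W+, W-) = 26.5.
Step 5: Ties in |d|, so use the tie-corrected normal approximation.
        E[W] = n(n+1)/4 = 11*12/4 = 33.
        Tie groups: |d|=1 (t=2), |d|=6 (t=2), |d|=8 (t=3); sum(t^3 - t) = 36.
        Var[W] = n(n+1)(2n+1)/24 - sum(t^3-t)/48 = 3036/24 - 36/48 = 125.75.
        z = (W - E[W]) / sqrt(Var[W]) = (26.5 - 33) / 11.2138 = -0.5796.
        Two-sided p = 2*Phi(z) = 0.562157.
Step 6: alpha = 0.1. fail to reject H0.

W+ = 39.5, W- = 26.5, W = min = 26.5, p = 0.562157, fail to reject H0.


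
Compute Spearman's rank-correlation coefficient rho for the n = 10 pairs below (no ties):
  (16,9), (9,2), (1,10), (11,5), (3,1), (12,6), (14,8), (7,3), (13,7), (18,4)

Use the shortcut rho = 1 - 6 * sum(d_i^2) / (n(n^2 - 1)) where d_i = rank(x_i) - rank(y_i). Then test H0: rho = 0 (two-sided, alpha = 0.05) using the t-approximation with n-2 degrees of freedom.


Step 1: Rank x and y separately (midranks; no ties here).
rank(x): 16->9, 9->4, 1->1, 11->5, 3->2, 12->6, 14->8, 7->3, 13->7, 18->10
rank(y): 9->9, 2->2, 10->10, 5->5, 1->1, 6->6, 8->8, 3->3, 7->7, 4->4
Step 2: d_i = R_x(i) - R_y(i); compute d_i^2.
  (9-9)^2=0, (4-2)^2=4, (1-10)^2=81, (5-5)^2=0, (2-1)^2=1, (6-6)^2=0, (8-8)^2=0, (3-3)^2=0, (7-7)^2=0, (10-4)^2=36
sum(d^2) = 122.
Step 3: rho = 1 - 6*122 / (10*(10^2 - 1)) = 1 - 732/990 = 0.260606.
Step 4: Under H0, t = rho * sqrt((n-2)/(1-rho^2)) = 0.7635 ~ t(8).
Step 5: Two-sided p-value from the t-distribution with 8 df = 0.467089.
Step 6: alpha = 0.05. fail to reject H0.

rho = 0.2606, p = 0.467089, fail to reject H0 at alpha = 0.05.


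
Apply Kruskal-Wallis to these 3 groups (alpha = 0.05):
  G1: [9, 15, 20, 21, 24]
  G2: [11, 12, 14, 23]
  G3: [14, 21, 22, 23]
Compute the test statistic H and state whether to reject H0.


Step 1: Combine all N = 13 observations and assign midranks.
sorted (value, group, rank): (9,G1,1), (11,G2,2), (12,G2,3), (14,G2,4.5), (14,G3,4.5), (15,G1,6), (20,G1,7), (21,G1,8.5), (21,G3,8.5), (22,G3,10), (23,G2,11.5), (23,G3,11.5), (24,G1,13)
Step 2: Sum ranks within each group.
R_1 = 35.5 (n_1 = 5)
R_2 = 21 (n_2 = 4)
R_3 = 34.5 (n_3 = 4)
Step 3: H = 12/(N(N+1)) * sum(R_i^2/n_i) - 3(N+1)
     = 12/(13*14) * (35.5^2/5 + 21^2/4 + 34.5^2/4) - 3*14
     = 0.065934 * 659.862 - 42
     = 1.507418.
Step 4: Ties present; correction factor C = 1 - 18/(13^3 - 13) = 0.991758. Corrected H = 1.507418 / 0.991758 = 1.519945.
Step 5: Under H0, H ~ chi^2(2); p-value = 0.467679.
Step 6: alpha = 0.05. fail to reject H0.

H = 1.5199, df = 2, p = 0.467679, fail to reject H0.


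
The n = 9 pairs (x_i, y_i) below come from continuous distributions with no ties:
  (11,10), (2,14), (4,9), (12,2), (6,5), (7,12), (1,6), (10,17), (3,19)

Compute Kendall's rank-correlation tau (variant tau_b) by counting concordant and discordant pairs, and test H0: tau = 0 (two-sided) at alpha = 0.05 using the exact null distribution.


Step 1: Enumerate the 36 unordered pairs (i,j) with i<j and classify each by sign(x_j-x_i) * sign(y_j-y_i).
  (1,2):dx=-9,dy=+4->D; (1,3):dx=-7,dy=-1->C; (1,4):dx=+1,dy=-8->D; (1,5):dx=-5,dy=-5->C
  (1,6):dx=-4,dy=+2->D; (1,7):dx=-10,dy=-4->C; (1,8):dx=-1,dy=+7->D; (1,9):dx=-8,dy=+9->D
  (2,3):dx=+2,dy=-5->D; (2,4):dx=+10,dy=-12->D; (2,5):dx=+4,dy=-9->D; (2,6):dx=+5,dy=-2->D
  (2,7):dx=-1,dy=-8->C; (2,8):dx=+8,dy=+3->C; (2,9):dx=+1,dy=+5->C; (3,4):dx=+8,dy=-7->D
  (3,5):dx=+2,dy=-4->D; (3,6):dx=+3,dy=+3->C; (3,7):dx=-3,dy=-3->C; (3,8):dx=+6,dy=+8->C
  (3,9):dx=-1,dy=+10->D; (4,5):dx=-6,dy=+3->D; (4,6):dx=-5,dy=+10->D; (4,7):dx=-11,dy=+4->D
  (4,8):dx=-2,dy=+15->D; (4,9):dx=-9,dy=+17->D; (5,6):dx=+1,dy=+7->C; (5,7):dx=-5,dy=+1->D
  (5,8):dx=+4,dy=+12->C; (5,9):dx=-3,dy=+14->D; (6,7):dx=-6,dy=-6->C; (6,8):dx=+3,dy=+5->C
  (6,9):dx=-4,dy=+7->D; (7,8):dx=+9,dy=+11->C; (7,9):dx=+2,dy=+13->C; (8,9):dx=-7,dy=+2->D
Step 2: C = 15, D = 21, total pairs = 36.
Step 3: tau = (C - D)/(n(n-1)/2) = (15 - 21)/36 = -0.166667.
Step 4: Exact two-sided p-value (enumerate n! = 362880 permutations of y under H0): p = 0.612202.
Step 5: alpha = 0.05. fail to reject H0.

tau_b = -0.1667 (C=15, D=21), p = 0.612202, fail to reject H0.


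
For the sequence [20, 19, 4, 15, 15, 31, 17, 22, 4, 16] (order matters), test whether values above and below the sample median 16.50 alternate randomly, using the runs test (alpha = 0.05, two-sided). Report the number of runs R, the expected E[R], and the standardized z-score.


Step 1: Compute median = 16.50; label A = above, B = below.
Labels in order: AABBBAAABB  (n_A = 5, n_B = 5)
Step 2: Count runs R = 4.
Step 3: Under H0 (random ordering), E[R] = 2*n_A*n_B/(n_A+n_B) + 1 = 2*5*5/10 + 1 = 6.0000.
        Var[R] = 2*n_A*n_B*(2*n_A*n_B - n_A - n_B) / ((n_A+n_B)^2 * (n_A+n_B-1)) = 2000/900 = 2.2222.
        SD[R] = 1.4907.
Step 4: Continuity-corrected z = (R + 0.5 - E[R]) / SD[R] = (4 + 0.5 - 6.0000) / 1.4907 = -1.0062.
Step 5: Two-sided p-value via normal approximation = 2*(1 - Phi(|z|)) = 0.314305.
Step 6: alpha = 0.05. fail to reject H0.

R = 4, z = -1.0062, p = 0.314305, fail to reject H0.


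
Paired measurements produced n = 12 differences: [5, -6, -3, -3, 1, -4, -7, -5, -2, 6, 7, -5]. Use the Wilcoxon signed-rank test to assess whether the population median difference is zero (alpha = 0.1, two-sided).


Step 1: Drop any zero differences (none here) and take |d_i|.
|d| = [5, 6, 3, 3, 1, 4, 7, 5, 2, 6, 7, 5]
Step 2: Midrank |d_i| (ties get averaged ranks).
ranks: |5|->7, |6|->9.5, |3|->3.5, |3|->3.5, |1|->1, |4|->5, |7|->11.5, |5|->7, |2|->2, |6|->9.5, |7|->11.5, |5|->7
Step 3: Attach original signs; sum ranks with positive sign and with negative sign.
W+ = 7 + 1 + 9.5 + 11.5 = 29
W- = 9.5 + 3.5 + 3.5 + 5 + 11.5 + 7 + 2 + 7 = 49
(Check: W+ + W- = 78 should equal n(n+1)/2 = 78.)
Step 4: Test statistic W = min(W+, W-) = 29.
Step 5: Ties in |d|, so use the tie-corrected normal approximation.
        E[W] = n(n+1)/4 = 12*13/4 = 39.
        Tie groups: |d|=3 (t=2), |d|=5 (t=3), |d|=6 (t=2), |d|=7 (t=2); sum(t^3 - t) = 42.
        Var[W] = n(n+1)(2n+1)/24 - sum(t^3-t)/48 = 3900/24 - 42/48 = 161.625.
        z = (W - E[W]) / sqrt(Var[W]) = (29 - 39) / 12.7132 = -0.7866.
        Two-sided p = 2*Phi(z) = 0.431525.
Step 6: alpha = 0.1. fail to reject H0.

W+ = 29, W- = 49, W = min = 29, p = 0.431525, fail to reject H0.


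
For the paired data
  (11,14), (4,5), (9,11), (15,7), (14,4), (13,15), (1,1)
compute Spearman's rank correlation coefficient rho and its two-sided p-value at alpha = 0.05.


Step 1: Rank x and y separately (midranks; no ties here).
rank(x): 11->4, 4->2, 9->3, 15->7, 14->6, 13->5, 1->1
rank(y): 14->6, 5->3, 11->5, 7->4, 4->2, 15->7, 1->1
Step 2: d_i = R_x(i) - R_y(i); compute d_i^2.
  (4-6)^2=4, (2-3)^2=1, (3-5)^2=4, (7-4)^2=9, (6-2)^2=16, (5-7)^2=4, (1-1)^2=0
sum(d^2) = 38.
Step 3: rho = 1 - 6*38 / (7*(7^2 - 1)) = 1 - 228/336 = 0.321429.
Step 4: Under H0, t = rho * sqrt((n-2)/(1-rho^2)) = 0.7590 ~ t(5).
Step 5: Two-sided p-value from the t-distribution with 5 df = 0.482072.
Step 6: alpha = 0.05. fail to reject H0.

rho = 0.3214, p = 0.482072, fail to reject H0 at alpha = 0.05.


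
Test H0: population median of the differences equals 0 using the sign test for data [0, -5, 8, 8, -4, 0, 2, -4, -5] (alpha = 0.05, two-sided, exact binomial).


Step 1: Discard zero differences. Original n = 9; n_eff = number of nonzero differences = 7.
Nonzero differences (with sign): -5, +8, +8, -4, +2, -4, -5
Step 2: Count signs: positive = 3, negative = 4.
Step 3: Under H0: P(positive) = 0.5, so the number of positives S ~ Bin(7, 0.5).
Step 4: Two-sided exact p-value = sum of Bin(7,0.5) probabilities at or below the observed probability = 1.000000.
Step 5: alpha = 0.05. fail to reject H0.

n_eff = 7, pos = 3, neg = 4, p = 1.000000, fail to reject H0.


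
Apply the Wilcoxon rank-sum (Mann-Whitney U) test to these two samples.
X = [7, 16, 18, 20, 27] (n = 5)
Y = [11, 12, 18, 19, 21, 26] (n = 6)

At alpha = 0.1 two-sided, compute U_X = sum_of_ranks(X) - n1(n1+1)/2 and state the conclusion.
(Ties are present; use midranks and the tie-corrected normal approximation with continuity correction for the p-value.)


Step 1: Combine and sort all 11 observations; assign midranks.
sorted (value, group): (7,X), (11,Y), (12,Y), (16,X), (18,X), (18,Y), (19,Y), (20,X), (21,Y), (26,Y), (27,X)
ranks: 7->1, 11->2, 12->3, 16->4, 18->5.5, 18->5.5, 19->7, 20->8, 21->9, 26->10, 27->11
Step 2: Rank sum for X: R1 = 1 + 4 + 5.5 + 8 + 11 = 29.5.
Step 3: U_X = R1 - n1(n1+1)/2 = 29.5 - 5*6/2 = 29.5 - 15 = 14.5.
       U_Y = n1*n2 - U_X = 30 - 14.5 = 15.5.
Step 4: Ties are present, so use the tie-corrected normal approximation (with continuity correction) for the p-value.
Step 5: p-value = 1.000000; compare to alpha = 0.1. fail to reject H0.

U_X = 14.5, p = 1.000000, fail to reject H0 at alpha = 0.1.


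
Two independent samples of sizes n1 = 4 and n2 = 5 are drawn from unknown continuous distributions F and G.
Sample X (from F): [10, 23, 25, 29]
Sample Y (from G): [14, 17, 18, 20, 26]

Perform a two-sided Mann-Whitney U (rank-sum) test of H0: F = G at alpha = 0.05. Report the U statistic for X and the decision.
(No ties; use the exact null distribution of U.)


Step 1: Combine and sort all 9 observations; assign midranks.
sorted (value, group): (10,X), (14,Y), (17,Y), (18,Y), (20,Y), (23,X), (25,X), (26,Y), (29,X)
ranks: 10->1, 14->2, 17->3, 18->4, 20->5, 23->6, 25->7, 26->8, 29->9
Step 2: Rank sum for X: R1 = 1 + 6 + 7 + 9 = 23.
Step 3: U_X = R1 - n1(n1+1)/2 = 23 - 4*5/2 = 23 - 10 = 13.
       U_Y = n1*n2 - U_X = 20 - 13 = 7.
Step 4: No ties, so the exact null distribution of U (based on enumerating the C(9,4) = 126 equally likely rank assignments) gives the two-sided p-value.
Step 5: p-value = 0.555556; compare to alpha = 0.05. fail to reject H0.

U_X = 13, p = 0.555556, fail to reject H0 at alpha = 0.05.


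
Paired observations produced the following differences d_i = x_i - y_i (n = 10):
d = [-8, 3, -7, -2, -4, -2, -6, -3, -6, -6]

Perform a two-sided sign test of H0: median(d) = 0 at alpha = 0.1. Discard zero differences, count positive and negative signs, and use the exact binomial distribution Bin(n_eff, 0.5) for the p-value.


Step 1: Discard zero differences. Original n = 10; n_eff = number of nonzero differences = 10.
Nonzero differences (with sign): -8, +3, -7, -2, -4, -2, -6, -3, -6, -6
Step 2: Count signs: positive = 1, negative = 9.
Step 3: Under H0: P(positive) = 0.5, so the number of positives S ~ Bin(10, 0.5).
Step 4: Two-sided exact p-value = sum of Bin(10,0.5) probabilities at or below the observed probability = 0.021484.
Step 5: alpha = 0.1. reject H0.

n_eff = 10, pos = 1, neg = 9, p = 0.021484, reject H0.


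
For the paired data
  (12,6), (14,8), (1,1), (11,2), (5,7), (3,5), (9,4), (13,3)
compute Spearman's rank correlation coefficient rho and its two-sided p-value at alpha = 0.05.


Step 1: Rank x and y separately (midranks; no ties here).
rank(x): 12->6, 14->8, 1->1, 11->5, 5->3, 3->2, 9->4, 13->7
rank(y): 6->6, 8->8, 1->1, 2->2, 7->7, 5->5, 4->4, 3->3
Step 2: d_i = R_x(i) - R_y(i); compute d_i^2.
  (6-6)^2=0, (8-8)^2=0, (1-1)^2=0, (5-2)^2=9, (3-7)^2=16, (2-5)^2=9, (4-4)^2=0, (7-3)^2=16
sum(d^2) = 50.
Step 3: rho = 1 - 6*50 / (8*(8^2 - 1)) = 1 - 300/504 = 0.404762.
Step 4: Under H0, t = rho * sqrt((n-2)/(1-rho^2)) = 1.0842 ~ t(6).
Step 5: Two-sided p-value from the t-distribution with 6 df = 0.319889.
Step 6: alpha = 0.05. fail to reject H0.

rho = 0.4048, p = 0.319889, fail to reject H0 at alpha = 0.05.


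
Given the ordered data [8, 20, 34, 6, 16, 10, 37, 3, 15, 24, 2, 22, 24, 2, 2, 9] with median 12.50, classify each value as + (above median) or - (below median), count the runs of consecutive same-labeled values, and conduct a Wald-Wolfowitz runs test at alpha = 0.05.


Step 1: Compute median = 12.50; label A = above, B = below.
Labels in order: BAABABABAABAABBB  (n_A = 8, n_B = 8)
Step 2: Count runs R = 11.
Step 3: Under H0 (random ordering), E[R] = 2*n_A*n_B/(n_A+n_B) + 1 = 2*8*8/16 + 1 = 9.0000.
        Var[R] = 2*n_A*n_B*(2*n_A*n_B - n_A - n_B) / ((n_A+n_B)^2 * (n_A+n_B-1)) = 14336/3840 = 3.7333.
        SD[R] = 1.9322.
Step 4: Continuity-corrected z = (R - 0.5 - E[R]) / SD[R] = (11 - 0.5 - 9.0000) / 1.9322 = 0.7763.
Step 5: Two-sided p-value via normal approximation = 2*(1 - Phi(|z|)) = 0.437558.
Step 6: alpha = 0.05. fail to reject H0.

R = 11, z = 0.7763, p = 0.437558, fail to reject H0.
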